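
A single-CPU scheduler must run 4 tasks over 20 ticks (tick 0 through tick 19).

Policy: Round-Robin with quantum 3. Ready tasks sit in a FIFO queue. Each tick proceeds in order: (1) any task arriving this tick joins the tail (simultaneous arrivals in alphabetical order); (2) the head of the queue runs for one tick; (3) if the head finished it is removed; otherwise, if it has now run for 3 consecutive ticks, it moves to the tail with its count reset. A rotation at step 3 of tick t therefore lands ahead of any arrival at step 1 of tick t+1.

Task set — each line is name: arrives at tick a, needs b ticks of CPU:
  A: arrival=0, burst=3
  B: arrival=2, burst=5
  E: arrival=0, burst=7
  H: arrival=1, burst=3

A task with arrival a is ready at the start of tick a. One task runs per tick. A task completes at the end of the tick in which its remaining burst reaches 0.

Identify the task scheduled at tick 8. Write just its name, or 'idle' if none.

running at tick 8 = H

t=0: queue=[A,E] q_used=0 → run A
t=1: queue=[A,E,H] q_used=1 → run A
t=2: queue=[A,E,H,B] q_used=2 → run A
t=3: queue=[E,H,B] q_used=0 → run E
t=4: queue=[E,H,B] q_used=1 → run E
t=5: queue=[E,H,B] q_used=2 → run E
t=6: queue=[H,B,E] q_used=0 → run H
t=7: queue=[H,B,E] q_used=1 → run H
t=8: queue=[H,B,E] q_used=2 → run H
t=9: queue=[B,E] q_used=0 → run B
t=10: queue=[B,E] q_used=1 → run B
t=11: queue=[B,E] q_used=2 → run B
t=12: queue=[E,B] q_used=0 → run E
t=13: queue=[E,B] q_used=1 → run E
t=14: queue=[E,B] q_used=2 → run E
t=15: queue=[B,E] q_used=0 → run B
t=16: queue=[B,E] q_used=1 → run B
t=17: queue=[E] q_used=0 → run E
t=18: (idle)
t=19: (idle)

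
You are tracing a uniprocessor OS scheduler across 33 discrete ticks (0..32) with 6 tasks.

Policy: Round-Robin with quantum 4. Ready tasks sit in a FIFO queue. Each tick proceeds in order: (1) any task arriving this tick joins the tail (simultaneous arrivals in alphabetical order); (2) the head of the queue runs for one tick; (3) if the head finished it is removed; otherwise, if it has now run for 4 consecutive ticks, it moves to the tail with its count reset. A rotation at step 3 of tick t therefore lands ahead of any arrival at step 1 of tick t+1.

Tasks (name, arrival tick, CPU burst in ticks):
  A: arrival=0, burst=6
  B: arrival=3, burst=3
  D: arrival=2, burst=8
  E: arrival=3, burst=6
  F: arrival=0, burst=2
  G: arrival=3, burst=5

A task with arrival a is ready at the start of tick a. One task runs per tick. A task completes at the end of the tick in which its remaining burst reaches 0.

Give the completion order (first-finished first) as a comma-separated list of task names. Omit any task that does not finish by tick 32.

t=0: queue=[A,F] q_used=0 → run A
t=1: queue=[A,F] q_used=1 → run A
t=2: queue=[A,F,D] q_used=2 → run A
t=3: queue=[A,F,D,B,E,G] q_used=3 → run A
t=4: queue=[F,D,B,E,G,A] q_used=0 → run F
t=5: queue=[F,D,B,E,G,A] q_used=1 → run F
t=6: queue=[D,B,E,G,A] q_used=0 → run D
t=7: queue=[D,B,E,G,A] q_used=1 → run D
t=8: queue=[D,B,E,G,A] q_used=2 → run D
t=9: queue=[D,B,E,G,A] q_used=3 → run D
t=10: queue=[B,E,G,A,D] q_used=0 → run B
t=11: queue=[B,E,G,A,D] q_used=1 → run B
t=12: queue=[B,E,G,A,D] q_used=2 → run B
t=13: queue=[E,G,A,D] q_used=0 → run E
t=14: queue=[E,G,A,D] q_used=1 → run E
t=15: queue=[E,G,A,D] q_used=2 → run E
t=16: queue=[E,G,A,D] q_used=3 → run E
t=17: queue=[G,A,D,E] q_used=0 → run G
t=18: queue=[G,A,D,E] q_used=1 → run G
t=19: queue=[G,A,D,E] q_used=2 → run G
t=20: queue=[G,A,D,E] q_used=3 → run G
t=21: queue=[A,D,E,G] q_used=0 → run A
t=22: queue=[A,D,E,G] q_used=1 → run A
t=23: queue=[D,E,G] q_used=0 → run D
t=24: queue=[D,E,G] q_used=1 → run D
t=25: queue=[D,E,G] q_used=2 → run D
t=26: queue=[D,E,G] q_used=3 → run D
t=27: queue=[E,G] q_used=0 → run E
t=28: queue=[E,G] q_used=1 → run E
t=29: queue=[G] q_used=0 → run G
t=30: (idle)
t=31: (idle)
t=32: (idle)

completion order = F, B, A, D, E, G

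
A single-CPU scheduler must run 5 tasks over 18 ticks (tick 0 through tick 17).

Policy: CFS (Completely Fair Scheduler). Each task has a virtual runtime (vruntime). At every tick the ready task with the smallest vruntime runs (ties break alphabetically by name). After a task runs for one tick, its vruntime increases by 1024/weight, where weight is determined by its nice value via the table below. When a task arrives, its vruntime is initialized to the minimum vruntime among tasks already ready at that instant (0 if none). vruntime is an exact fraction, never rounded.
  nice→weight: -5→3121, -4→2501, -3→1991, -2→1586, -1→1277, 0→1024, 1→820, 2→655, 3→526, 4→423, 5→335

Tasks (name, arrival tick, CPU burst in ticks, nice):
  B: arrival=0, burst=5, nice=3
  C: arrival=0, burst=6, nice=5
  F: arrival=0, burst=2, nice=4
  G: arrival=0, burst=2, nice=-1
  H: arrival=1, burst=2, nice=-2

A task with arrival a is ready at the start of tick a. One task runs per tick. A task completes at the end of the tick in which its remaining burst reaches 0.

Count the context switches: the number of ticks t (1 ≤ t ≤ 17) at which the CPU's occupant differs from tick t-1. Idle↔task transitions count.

context switches = 13

t=0: vr[B=0 C=0 F=0 G=0] → run B
t=1: vr[B=512/263 C=0 F=0 G=0 H=0] → run C
t=2: vr[B=512/263 C=1024/335 F=0 G=0 H=0] → run F
t=3: vr[B=512/263 C=1024/335 F=1024/423 G=0 H=0] → run G
t=4: vr[B=512/263 C=1024/335 F=1024/423 G=1024/1277 H=0] → run H
t=5: vr[B=512/263 C=1024/335 F=1024/423 G=1024/1277 H=512/793] → run H
t=6: vr[B=512/263 C=1024/335 F=1024/423 G=1024/1277] → run G
t=7: vr[B=512/263 C=1024/335 F=1024/423] → run B
t=8: vr[B=1024/263 C=1024/335 F=1024/423] → run F
t=9: vr[B=1024/263 C=1024/335] → run C
t=10: vr[B=1024/263 C=2048/335] → run B
t=11: vr[B=1536/263 C=2048/335] → run B
t=12: vr[B=2048/263 C=2048/335] → run C
t=13: vr[B=2048/263 C=3072/335] → run B
t=14: vr[C=3072/335] → run C
t=15: vr[C=4096/335] → run C
t=16: vr[C=1024/67] → run C
t=17: (idle)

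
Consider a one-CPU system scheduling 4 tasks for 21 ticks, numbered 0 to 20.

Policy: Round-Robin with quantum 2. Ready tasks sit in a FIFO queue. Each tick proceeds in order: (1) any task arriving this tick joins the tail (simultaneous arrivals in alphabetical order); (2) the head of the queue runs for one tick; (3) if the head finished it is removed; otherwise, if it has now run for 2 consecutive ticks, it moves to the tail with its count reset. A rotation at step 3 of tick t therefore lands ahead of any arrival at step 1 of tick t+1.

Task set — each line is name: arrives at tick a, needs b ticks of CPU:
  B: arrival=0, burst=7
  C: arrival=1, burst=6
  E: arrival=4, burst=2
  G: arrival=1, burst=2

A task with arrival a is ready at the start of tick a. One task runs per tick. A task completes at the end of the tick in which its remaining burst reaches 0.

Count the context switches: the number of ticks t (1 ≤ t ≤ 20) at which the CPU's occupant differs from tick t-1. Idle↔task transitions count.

context switches = 9

t=0: queue=[B] q_used=0 → run B
t=1: queue=[B,C,G] q_used=1 → run B
t=2: queue=[C,G,B] q_used=0 → run C
t=3: queue=[C,G,B] q_used=1 → run C
t=4: queue=[G,B,C,E] q_used=0 → run G
t=5: queue=[G,B,C,E] q_used=1 → run G
t=6: queue=[B,C,E] q_used=0 → run B
t=7: queue=[B,C,E] q_used=1 → run B
t=8: queue=[C,E,B] q_used=0 → run C
t=9: queue=[C,E,B] q_used=1 → run C
t=10: queue=[E,B,C] q_used=0 → run E
t=11: queue=[E,B,C] q_used=1 → run E
t=12: queue=[B,C] q_used=0 → run B
t=13: queue=[B,C] q_used=1 → run B
t=14: queue=[C,B] q_used=0 → run C
t=15: queue=[C,B] q_used=1 → run C
t=16: queue=[B] q_used=0 → run B
t=17: (idle)
t=18: (idle)
t=19: (idle)
t=20: (idle)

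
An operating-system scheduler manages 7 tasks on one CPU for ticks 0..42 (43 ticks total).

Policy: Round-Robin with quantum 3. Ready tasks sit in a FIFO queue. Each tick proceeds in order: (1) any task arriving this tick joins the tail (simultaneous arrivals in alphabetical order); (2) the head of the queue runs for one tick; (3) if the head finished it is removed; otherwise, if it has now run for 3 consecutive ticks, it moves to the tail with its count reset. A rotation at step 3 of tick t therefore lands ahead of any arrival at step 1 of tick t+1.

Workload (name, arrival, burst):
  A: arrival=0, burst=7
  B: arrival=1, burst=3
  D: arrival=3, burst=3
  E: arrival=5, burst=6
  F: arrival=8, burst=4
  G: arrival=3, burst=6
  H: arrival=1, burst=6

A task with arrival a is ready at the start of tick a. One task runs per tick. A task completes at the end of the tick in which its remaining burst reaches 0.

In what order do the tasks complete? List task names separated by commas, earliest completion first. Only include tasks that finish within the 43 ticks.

completion order = B, D, H, A, G, E, F

t=0: queue=[A] q_used=0 → run A
t=1: queue=[A,B,H] q_used=1 → run A
t=2: queue=[A,B,H] q_used=2 → run A
t=3: queue=[B,H,A,D,G] q_used=0 → run B
t=4: queue=[B,H,A,D,G] q_used=1 → run B
t=5: queue=[B,H,A,D,G,E] q_used=2 → run B
t=6: queue=[H,A,D,G,E] q_used=0 → run H
t=7: queue=[H,A,D,G,E] q_used=1 → run H
t=8: queue=[H,A,D,G,E,F] q_used=2 → run H
t=9: queue=[A,D,G,E,F,H] q_used=0 → run A
t=10: queue=[A,D,G,E,F,H] q_used=1 → run A
t=11: queue=[A,D,G,E,F,H] q_used=2 → run A
t=12: queue=[D,G,E,F,H,A] q_used=0 → run D
t=13: queue=[D,G,E,F,H,A] q_used=1 → run D
t=14: queue=[D,G,E,F,H,A] q_used=2 → run D
t=15: queue=[G,E,F,H,A] q_used=0 → run G
t=16: queue=[G,E,F,H,A] q_used=1 → run G
t=17: queue=[G,E,F,H,A] q_used=2 → run G
t=18: queue=[E,F,H,A,G] q_used=0 → run E
t=19: queue=[E,F,H,A,G] q_used=1 → run E
t=20: queue=[E,F,H,A,G] q_used=2 → run E
t=21: queue=[F,H,A,G,E] q_used=0 → run F
t=22: queue=[F,H,A,G,E] q_used=1 → run F
t=23: queue=[F,H,A,G,E] q_used=2 → run F
t=24: queue=[H,A,G,E,F] q_used=0 → run H
t=25: queue=[H,A,G,E,F] q_used=1 → run H
t=26: queue=[H,A,G,E,F] q_used=2 → run H
t=27: queue=[A,G,E,F] q_used=0 → run A
t=28: queue=[G,E,F] q_used=0 → run G
t=29: queue=[G,E,F] q_used=1 → run G
t=30: queue=[G,E,F] q_used=2 → run G
t=31: queue=[E,F] q_used=0 → run E
t=32: queue=[E,F] q_used=1 → run E
t=33: queue=[E,F] q_used=2 → run E
t=34: queue=[F] q_used=0 → run F
t=35: (idle)
t=36: (idle)
t=37: (idle)
t=38: (idle)
t=39: (idle)
t=40: (idle)
t=41: (idle)
t=42: (idle)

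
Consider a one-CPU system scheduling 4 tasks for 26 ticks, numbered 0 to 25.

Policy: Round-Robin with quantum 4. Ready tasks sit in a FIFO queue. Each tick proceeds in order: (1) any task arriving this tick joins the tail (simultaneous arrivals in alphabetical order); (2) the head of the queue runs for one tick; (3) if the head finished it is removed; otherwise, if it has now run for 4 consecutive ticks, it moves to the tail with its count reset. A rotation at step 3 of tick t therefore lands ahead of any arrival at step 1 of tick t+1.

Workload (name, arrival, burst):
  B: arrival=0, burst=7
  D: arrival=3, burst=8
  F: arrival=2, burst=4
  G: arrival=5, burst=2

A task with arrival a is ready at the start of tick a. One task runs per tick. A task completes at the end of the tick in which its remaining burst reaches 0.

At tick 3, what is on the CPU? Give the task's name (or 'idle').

running at tick 3 = B

t=0: queue=[B] q_used=0 → run B
t=1: queue=[B] q_used=1 → run B
t=2: queue=[B,F] q_used=2 → run B
t=3: queue=[B,F,D] q_used=3 → run B
t=4: queue=[F,D,B] q_used=0 → run F
t=5: queue=[F,D,B,G] q_used=1 → run F
t=6: queue=[F,D,B,G] q_used=2 → run F
t=7: queue=[F,D,B,G] q_used=3 → run F
t=8: queue=[D,B,G] q_used=0 → run D
t=9: queue=[D,B,G] q_used=1 → run D
t=10: queue=[D,B,G] q_used=2 → run D
t=11: queue=[D,B,G] q_used=3 → run D
t=12: queue=[B,G,D] q_used=0 → run B
t=13: queue=[B,G,D] q_used=1 → run B
t=14: queue=[B,G,D] q_used=2 → run B
t=15: queue=[G,D] q_used=0 → run G
t=16: queue=[G,D] q_used=1 → run G
t=17: queue=[D] q_used=0 → run D
t=18: queue=[D] q_used=1 → run D
t=19: queue=[D] q_used=2 → run D
t=20: queue=[D] q_used=3 → run D
t=21: (idle)
t=22: (idle)
t=23: (idle)
t=24: (idle)
t=25: (idle)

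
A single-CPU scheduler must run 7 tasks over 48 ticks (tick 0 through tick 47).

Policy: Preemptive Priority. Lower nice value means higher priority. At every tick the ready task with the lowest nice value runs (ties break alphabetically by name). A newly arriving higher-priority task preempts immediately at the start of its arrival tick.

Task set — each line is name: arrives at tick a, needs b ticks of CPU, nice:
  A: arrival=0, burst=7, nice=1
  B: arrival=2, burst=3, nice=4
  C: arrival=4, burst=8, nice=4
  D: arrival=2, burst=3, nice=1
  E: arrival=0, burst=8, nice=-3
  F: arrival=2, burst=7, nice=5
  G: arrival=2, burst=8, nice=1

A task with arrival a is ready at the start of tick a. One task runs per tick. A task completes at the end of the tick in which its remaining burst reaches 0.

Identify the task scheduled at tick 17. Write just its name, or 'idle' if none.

t=0: ready={A,E} → run E
t=1: ready={A,E} → run E
t=2: ready={A,B,D,E,F,G} → run E
t=3: ready={A,B,D,E,F,G} → run E
t=4: ready={A,B,C,D,E,F,G} → run E
t=5: ready={A,B,C,D,E,F,G} → run E
t=6: ready={A,B,C,D,E,F,G} → run E
t=7: ready={A,B,C,D,E,F,G} → run E
t=8: ready={A,B,C,D,F,G} → run A
t=9: ready={A,B,C,D,F,G} → run A
t=10: ready={A,B,C,D,F,G} → run A
t=11: ready={A,B,C,D,F,G} → run A
t=12: ready={A,B,C,D,F,G} → run A
t=13: ready={A,B,C,D,F,G} → run A
t=14: ready={A,B,C,D,F,G} → run A
t=15: ready={B,C,D,F,G} → run D
t=16: ready={B,C,D,F,G} → run D
t=17: ready={B,C,D,F,G} → run D
t=18: ready={B,C,F,G} → run G
t=19: ready={B,C,F,G} → run G
t=20: ready={B,C,F,G} → run G
t=21: ready={B,C,F,G} → run G
t=22: ready={B,C,F,G} → run G
t=23: ready={B,C,F,G} → run G
t=24: ready={B,C,F,G} → run G
t=25: ready={B,C,F,G} → run G
t=26: ready={B,C,F} → run B
t=27: ready={B,C,F} → run B
t=28: ready={B,C,F} → run B
t=29: ready={C,F} → run C
t=30: ready={C,F} → run C
t=31: ready={C,F} → run C
t=32: ready={C,F} → run C
t=33: ready={C,F} → run C
t=34: ready={C,F} → run C
t=35: ready={C,F} → run C
t=36: ready={C,F} → run C
t=37: ready={F} → run F
t=38: ready={F} → run F
t=39: ready={F} → run F
t=40: ready={F} → run F
t=41: ready={F} → run F
t=42: ready={F} → run F
t=43: ready={F} → run F
t=44: (idle)
t=45: (idle)
t=46: (idle)
t=47: (idle)

running at tick 17 = D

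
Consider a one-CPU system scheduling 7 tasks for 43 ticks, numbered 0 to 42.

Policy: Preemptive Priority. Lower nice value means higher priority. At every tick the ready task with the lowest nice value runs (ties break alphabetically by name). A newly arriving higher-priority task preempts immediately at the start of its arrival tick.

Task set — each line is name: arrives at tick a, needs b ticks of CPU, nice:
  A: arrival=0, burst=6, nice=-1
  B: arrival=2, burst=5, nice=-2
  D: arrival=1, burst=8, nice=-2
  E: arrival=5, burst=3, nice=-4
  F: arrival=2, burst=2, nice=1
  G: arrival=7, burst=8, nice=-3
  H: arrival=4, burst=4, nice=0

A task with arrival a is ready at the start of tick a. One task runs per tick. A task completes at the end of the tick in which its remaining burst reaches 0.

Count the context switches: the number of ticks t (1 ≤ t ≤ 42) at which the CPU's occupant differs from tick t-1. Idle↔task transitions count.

t=0: ready={A} → run A
t=1: ready={A,D} → run D
t=2: ready={A,B,D,F} → run B
t=3: ready={A,B,D,F} → run B
t=4: ready={A,B,D,F,H} → run B
t=5: ready={A,B,D,E,F,H} → run E
t=6: ready={A,B,D,E,F,H} → run E
t=7: ready={A,B,D,E,F,G,H} → run E
t=8: ready={A,B,D,F,G,H} → run G
t=9: ready={A,B,D,F,G,H} → run G
t=10: ready={A,B,D,F,G,H} → run G
t=11: ready={A,B,D,F,G,H} → run G
t=12: ready={A,B,D,F,G,H} → run G
t=13: ready={A,B,D,F,G,H} → run G
t=14: ready={A,B,D,F,G,H} → run G
t=15: ready={A,B,D,F,G,H} → run G
t=16: ready={A,B,D,F,H} → run B
t=17: ready={A,B,D,F,H} → run B
t=18: ready={A,D,F,H} → run D
t=19: ready={A,D,F,H} → run D
t=20: ready={A,D,F,H} → run D
t=21: ready={A,D,F,H} → run D
t=22: ready={A,D,F,H} → run D
t=23: ready={A,D,F,H} → run D
t=24: ready={A,D,F,H} → run D
t=25: ready={A,F,H} → run A
t=26: ready={A,F,H} → run A
t=27: ready={A,F,H} → run A
t=28: ready={A,F,H} → run A
t=29: ready={A,F,H} → run A
t=30: ready={F,H} → run H
t=31: ready={F,H} → run H
t=32: ready={F,H} → run H
t=33: ready={F,H} → run H
t=34: ready={F} → run F
t=35: ready={F} → run F
t=36: (idle)
t=37: (idle)
t=38: (idle)
t=39: (idle)
t=40: (idle)
t=41: (idle)
t=42: (idle)

context switches = 10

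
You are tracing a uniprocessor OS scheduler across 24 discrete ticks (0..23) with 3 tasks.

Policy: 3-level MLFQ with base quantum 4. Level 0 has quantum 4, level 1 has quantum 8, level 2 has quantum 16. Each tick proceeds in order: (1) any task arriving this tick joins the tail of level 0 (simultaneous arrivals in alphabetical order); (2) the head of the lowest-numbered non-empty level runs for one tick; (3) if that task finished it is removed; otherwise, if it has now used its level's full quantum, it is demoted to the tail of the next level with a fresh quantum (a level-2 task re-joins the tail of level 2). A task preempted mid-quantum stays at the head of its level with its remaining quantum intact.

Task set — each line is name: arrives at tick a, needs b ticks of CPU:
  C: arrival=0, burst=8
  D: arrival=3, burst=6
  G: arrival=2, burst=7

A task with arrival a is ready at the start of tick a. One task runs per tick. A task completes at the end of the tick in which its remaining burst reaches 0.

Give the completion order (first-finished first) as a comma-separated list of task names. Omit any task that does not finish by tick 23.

completion order = C, G, D

t=0: L0/L1/L2 = C/-/- → run C
t=1: L0/L1/L2 = C/-/- → run C
t=2: L0/L1/L2 = CG/-/- → run C
t=3: L0/L1/L2 = CGD/-/- → run C
t=4: L0/L1/L2 = GD/C/- → run G
t=5: L0/L1/L2 = GD/C/- → run G
t=6: L0/L1/L2 = GD/C/- → run G
t=7: L0/L1/L2 = GD/C/- → run G
t=8: L0/L1/L2 = D/CG/- → run D
t=9: L0/L1/L2 = D/CG/- → run D
t=10: L0/L1/L2 = D/CG/- → run D
t=11: L0/L1/L2 = D/CG/- → run D
t=12: L0/L1/L2 = -/CGD/- → run C
t=13: L0/L1/L2 = -/CGD/- → run C
t=14: L0/L1/L2 = -/CGD/- → run C
t=15: L0/L1/L2 = -/CGD/- → run C
t=16: L0/L1/L2 = -/GD/- → run G
t=17: L0/L1/L2 = -/GD/- → run G
t=18: L0/L1/L2 = -/GD/- → run G
t=19: L0/L1/L2 = -/D/- → run D
t=20: L0/L1/L2 = -/D/- → run D
t=21: (idle)
t=22: (idle)
t=23: (idle)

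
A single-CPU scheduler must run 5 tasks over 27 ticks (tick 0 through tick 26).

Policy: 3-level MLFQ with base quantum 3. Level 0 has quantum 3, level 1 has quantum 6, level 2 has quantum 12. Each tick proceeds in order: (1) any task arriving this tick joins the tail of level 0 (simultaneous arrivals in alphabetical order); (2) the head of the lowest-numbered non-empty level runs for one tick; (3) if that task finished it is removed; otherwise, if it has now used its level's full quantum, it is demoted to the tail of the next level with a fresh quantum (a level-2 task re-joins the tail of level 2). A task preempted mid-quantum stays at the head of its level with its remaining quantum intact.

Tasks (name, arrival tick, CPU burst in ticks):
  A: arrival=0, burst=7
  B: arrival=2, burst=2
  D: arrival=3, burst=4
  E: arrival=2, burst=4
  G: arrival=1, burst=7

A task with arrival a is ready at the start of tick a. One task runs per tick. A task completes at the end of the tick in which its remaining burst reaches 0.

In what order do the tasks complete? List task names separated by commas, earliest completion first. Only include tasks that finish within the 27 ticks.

t=0: L0/L1/L2 = A/-/- → run A
t=1: L0/L1/L2 = AG/-/- → run A
t=2: L0/L1/L2 = AGBE/-/- → run A
t=3: L0/L1/L2 = GBED/A/- → run G
t=4: L0/L1/L2 = GBED/A/- → run G
t=5: L0/L1/L2 = GBED/A/- → run G
t=6: L0/L1/L2 = BED/AG/- → run B
t=7: L0/L1/L2 = BED/AG/- → run B
t=8: L0/L1/L2 = ED/AG/- → run E
t=9: L0/L1/L2 = ED/AG/- → run E
t=10: L0/L1/L2 = ED/AG/- → run E
t=11: L0/L1/L2 = D/AGE/- → run D
t=12: L0/L1/L2 = D/AGE/- → run D
t=13: L0/L1/L2 = D/AGE/- → run D
t=14: L0/L1/L2 = -/AGED/- → run A
t=15: L0/L1/L2 = -/AGED/- → run A
t=16: L0/L1/L2 = -/AGED/- → run A
t=17: L0/L1/L2 = -/AGED/- → run A
t=18: L0/L1/L2 = -/GED/- → run G
t=19: L0/L1/L2 = -/GED/- → run G
t=20: L0/L1/L2 = -/GED/- → run G
t=21: L0/L1/L2 = -/GED/- → run G
t=22: L0/L1/L2 = -/ED/- → run E
t=23: L0/L1/L2 = -/D/- → run D
t=24: (idle)
t=25: (idle)
t=26: (idle)

completion order = B, A, G, E, D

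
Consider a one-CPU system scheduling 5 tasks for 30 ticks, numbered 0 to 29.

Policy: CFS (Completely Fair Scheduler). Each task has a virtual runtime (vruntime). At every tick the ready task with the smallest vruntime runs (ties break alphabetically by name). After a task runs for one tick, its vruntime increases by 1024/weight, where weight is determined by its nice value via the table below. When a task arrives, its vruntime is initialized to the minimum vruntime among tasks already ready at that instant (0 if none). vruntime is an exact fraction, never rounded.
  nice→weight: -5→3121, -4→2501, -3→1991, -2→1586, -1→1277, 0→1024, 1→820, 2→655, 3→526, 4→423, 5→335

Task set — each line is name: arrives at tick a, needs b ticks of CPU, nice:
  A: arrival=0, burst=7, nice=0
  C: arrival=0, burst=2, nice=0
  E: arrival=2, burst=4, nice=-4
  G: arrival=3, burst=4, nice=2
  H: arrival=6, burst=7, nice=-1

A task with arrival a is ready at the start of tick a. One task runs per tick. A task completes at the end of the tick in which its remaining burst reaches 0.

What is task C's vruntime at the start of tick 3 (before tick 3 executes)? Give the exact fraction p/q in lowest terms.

vruntime(C, start of tick 3) = 1/1

t=0: vr[A=0 C=0] → run A
t=1: vr[A=1 C=0] → run C
t=2: vr[A=1 C=1 E=1] → run A
t=3: vr[A=2 C=1 E=1 G=1] → run C
t=4: vr[A=2 E=1 G=1] → run E
t=5: vr[A=2 E=3525/2501 G=1] → run G
t=6: vr[A=2 E=3525/2501 G=1679/655 H=3525/2501] → run E
t=7: vr[A=2 E=4549/2501 G=1679/655 H=3525/2501] → run H
t=8: vr[A=2 E=4549/2501 G=1679/655 H=7062449/3193777] → run E
t=9: vr[A=2 E=5573/2501 G=1679/655 H=7062449/3193777] → run A
t=10: vr[A=3 E=5573/2501 G=1679/655 H=7062449/3193777] → run H
t=11: vr[A=3 E=5573/2501 G=1679/655 H=9623473/3193777] → run E
t=12: vr[A=3 G=1679/655 H=9623473/3193777] → run G
t=13: vr[A=3 G=2703/655 H=9623473/3193777] → run A
t=14: vr[A=4 G=2703/655 H=9623473/3193777] → run H
t=15: vr[A=4 G=2703/655 H=12184497/3193777] → run H
t=16: vr[A=4 G=2703/655 H=14745521/3193777] → run A
t=17: vr[A=5 G=2703/655 H=14745521/3193777] → run G
t=18: vr[A=5 G=3727/655 H=14745521/3193777] → run H
t=19: vr[A=5 G=3727/655 H=17306545/3193777] → run A
t=20: vr[A=6 G=3727/655 H=17306545/3193777] → run H
t=21: vr[A=6 G=3727/655 H=19867569/3193777] → run G
t=22: vr[A=6 H=19867569/3193777] → run A
t=23: vr[H=19867569/3193777] → run H
t=24: (idle)
t=25: (idle)
t=26: (idle)
t=27: (idle)
t=28: (idle)
t=29: (idle)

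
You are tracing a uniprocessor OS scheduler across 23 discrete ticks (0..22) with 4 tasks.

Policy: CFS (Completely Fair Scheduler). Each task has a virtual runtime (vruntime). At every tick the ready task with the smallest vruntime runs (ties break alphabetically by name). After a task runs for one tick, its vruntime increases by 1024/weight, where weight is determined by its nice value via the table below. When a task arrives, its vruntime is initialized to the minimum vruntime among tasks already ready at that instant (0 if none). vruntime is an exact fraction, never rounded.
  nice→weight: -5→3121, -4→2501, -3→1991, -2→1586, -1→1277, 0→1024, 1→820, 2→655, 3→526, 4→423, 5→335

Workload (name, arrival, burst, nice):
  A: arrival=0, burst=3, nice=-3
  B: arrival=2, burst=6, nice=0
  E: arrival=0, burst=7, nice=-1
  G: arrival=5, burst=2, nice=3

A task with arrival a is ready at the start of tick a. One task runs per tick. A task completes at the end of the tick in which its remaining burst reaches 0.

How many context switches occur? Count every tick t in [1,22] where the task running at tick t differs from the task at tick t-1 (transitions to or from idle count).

context switches = 17

t=0: vr[A=0 E=0] → run A
t=1: vr[A=1024/1991 E=0] → run E
t=2: vr[A=1024/1991 B=1024/1991 E=1024/1277] → run A
t=3: vr[A=2048/1991 B=1024/1991 E=1024/1277] → run B
t=4: vr[A=2048/1991 B=3015/1991 E=1024/1277] → run E
t=5: vr[A=2048/1991 B=3015/1991 E=2048/1277 G=2048/1991] → run A
t=6: vr[B=3015/1991 E=2048/1277 G=2048/1991] → run G
t=7: vr[B=3015/1991 E=2048/1277 G=1558016/523633] → run B
t=8: vr[B=5006/1991 E=2048/1277 G=1558016/523633] → run E
t=9: vr[B=5006/1991 E=3072/1277 G=1558016/523633] → run E
t=10: vr[B=5006/1991 E=4096/1277 G=1558016/523633] → run B
t=11: vr[B=6997/1991 E=4096/1277 G=1558016/523633] → run G
t=12: vr[B=6997/1991 E=4096/1277] → run E
t=13: vr[B=6997/1991 E=5120/1277] → run B
t=14: vr[B=8988/1991 E=5120/1277] → run E
t=15: vr[B=8988/1991 E=6144/1277] → run B
t=16: vr[B=10979/1991 E=6144/1277] → run E
t=17: vr[B=10979/1991] → run B
t=18: (idle)
t=19: (idle)
t=20: (idle)
t=21: (idle)
t=22: (idle)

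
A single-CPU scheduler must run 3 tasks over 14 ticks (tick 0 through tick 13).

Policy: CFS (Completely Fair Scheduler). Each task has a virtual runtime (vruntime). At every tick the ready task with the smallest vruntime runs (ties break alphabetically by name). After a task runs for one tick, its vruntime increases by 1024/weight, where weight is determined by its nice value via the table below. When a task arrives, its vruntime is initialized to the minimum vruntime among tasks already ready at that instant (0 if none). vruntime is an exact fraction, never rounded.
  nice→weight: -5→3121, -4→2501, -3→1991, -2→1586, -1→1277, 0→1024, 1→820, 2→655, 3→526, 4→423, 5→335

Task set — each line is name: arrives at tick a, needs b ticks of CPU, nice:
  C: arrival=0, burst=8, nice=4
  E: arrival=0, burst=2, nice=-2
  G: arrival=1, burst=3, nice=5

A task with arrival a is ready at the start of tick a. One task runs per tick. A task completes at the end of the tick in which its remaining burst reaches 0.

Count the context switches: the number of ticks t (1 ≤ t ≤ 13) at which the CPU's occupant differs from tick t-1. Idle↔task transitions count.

context switches = 9

t=0: vr[C=0 E=0] → run C
t=1: vr[C=1024/423 E=0 G=0] → run E
t=2: vr[C=1024/423 E=512/793 G=0] → run G
t=3: vr[C=1024/423 E=512/793 G=1024/335] → run E
t=4: vr[C=1024/423 G=1024/335] → run C
t=5: vr[C=2048/423 G=1024/335] → run G
t=6: vr[C=2048/423 G=2048/335] → run C
t=7: vr[C=1024/141 G=2048/335] → run G
t=8: vr[C=1024/141] → run C
t=9: vr[C=4096/423] → run C
t=10: vr[C=5120/423] → run C
t=11: vr[C=2048/141] → run C
t=12: vr[C=7168/423] → run C
t=13: (idle)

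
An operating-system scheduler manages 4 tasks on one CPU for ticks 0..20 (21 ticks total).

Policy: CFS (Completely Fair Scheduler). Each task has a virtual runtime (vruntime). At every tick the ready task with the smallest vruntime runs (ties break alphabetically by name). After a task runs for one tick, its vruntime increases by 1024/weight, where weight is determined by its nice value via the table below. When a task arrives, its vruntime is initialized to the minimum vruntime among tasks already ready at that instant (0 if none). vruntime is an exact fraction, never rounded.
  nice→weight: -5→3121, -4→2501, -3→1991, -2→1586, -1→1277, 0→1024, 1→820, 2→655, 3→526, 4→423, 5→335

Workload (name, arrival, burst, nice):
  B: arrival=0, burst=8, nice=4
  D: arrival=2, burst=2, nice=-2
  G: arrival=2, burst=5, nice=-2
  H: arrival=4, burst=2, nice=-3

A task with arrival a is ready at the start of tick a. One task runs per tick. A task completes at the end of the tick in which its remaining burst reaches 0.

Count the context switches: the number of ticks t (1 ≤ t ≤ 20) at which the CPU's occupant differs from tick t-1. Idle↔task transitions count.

context switches = 9

t=0: vr[B=0] → run B
t=1: vr[B=1024/423] → run B
t=2: vr[B=2048/423 D=2048/423 G=2048/423] → run B
t=3: vr[B=1024/141 D=2048/423 G=2048/423] → run D
t=4: vr[B=1024/141 D=1840640/335439 G=2048/423 H=2048/423] → run G
t=5: vr[B=1024/141 D=1840640/335439 G=1840640/335439 H=2048/423] → run H
t=6: vr[B=1024/141 D=1840640/335439 G=1840640/335439 H=4510720/842193] → run H
t=7: vr[B=1024/141 D=1840640/335439 G=1840640/335439] → run D
t=8: vr[B=1024/141 G=1840640/335439] → run G
t=9: vr[B=1024/141 G=2057216/335439] → run G
t=10: vr[B=1024/141 G=2273792/335439] → run G
t=11: vr[B=1024/141 G=2490368/335439] → run B
t=12: vr[B=4096/423 G=2490368/335439] → run G
t=13: vr[B=4096/423] → run B
t=14: vr[B=5120/423] → run B
t=15: vr[B=2048/141] → run B
t=16: vr[B=7168/423] → run B
t=17: (idle)
t=18: (idle)
t=19: (idle)
t=20: (idle)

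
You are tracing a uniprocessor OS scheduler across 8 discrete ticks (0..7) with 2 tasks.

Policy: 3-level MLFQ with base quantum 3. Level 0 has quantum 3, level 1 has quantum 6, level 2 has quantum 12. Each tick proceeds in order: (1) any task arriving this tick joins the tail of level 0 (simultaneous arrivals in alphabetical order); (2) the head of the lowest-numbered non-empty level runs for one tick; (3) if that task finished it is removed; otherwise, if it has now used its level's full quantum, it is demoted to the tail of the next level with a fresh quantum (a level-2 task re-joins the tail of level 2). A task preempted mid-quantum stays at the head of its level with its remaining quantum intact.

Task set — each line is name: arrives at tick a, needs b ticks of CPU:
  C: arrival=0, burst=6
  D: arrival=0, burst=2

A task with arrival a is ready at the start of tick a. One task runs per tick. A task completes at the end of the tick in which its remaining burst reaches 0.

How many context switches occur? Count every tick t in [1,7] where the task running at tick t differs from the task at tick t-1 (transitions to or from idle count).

t=0: L0/L1/L2 = CD/-/- → run C
t=1: L0/L1/L2 = CD/-/- → run C
t=2: L0/L1/L2 = CD/-/- → run C
t=3: L0/L1/L2 = D/C/- → run D
t=4: L0/L1/L2 = D/C/- → run D
t=5: L0/L1/L2 = -/C/- → run C
t=6: L0/L1/L2 = -/C/- → run C
t=7: L0/L1/L2 = -/C/- → run C

context switches = 2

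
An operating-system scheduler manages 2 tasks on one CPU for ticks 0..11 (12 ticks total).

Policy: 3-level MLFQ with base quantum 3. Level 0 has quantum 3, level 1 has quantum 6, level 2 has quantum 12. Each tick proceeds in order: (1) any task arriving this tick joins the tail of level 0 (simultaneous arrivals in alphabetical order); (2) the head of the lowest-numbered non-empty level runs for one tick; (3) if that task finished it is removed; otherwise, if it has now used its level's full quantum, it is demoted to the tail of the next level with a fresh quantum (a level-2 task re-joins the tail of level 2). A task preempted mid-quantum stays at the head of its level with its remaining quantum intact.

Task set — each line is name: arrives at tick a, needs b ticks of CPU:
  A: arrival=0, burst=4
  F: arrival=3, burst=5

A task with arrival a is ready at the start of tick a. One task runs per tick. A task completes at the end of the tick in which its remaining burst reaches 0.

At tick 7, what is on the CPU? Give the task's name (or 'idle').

t=0: L0/L1/L2 = A/-/- → run A
t=1: L0/L1/L2 = A/-/- → run A
t=2: L0/L1/L2 = A/-/- → run A
t=3: L0/L1/L2 = F/A/- → run F
t=4: L0/L1/L2 = F/A/- → run F
t=5: L0/L1/L2 = F/A/- → run F
t=6: L0/L1/L2 = -/AF/- → run A
t=7: L0/L1/L2 = -/F/- → run F
t=8: L0/L1/L2 = -/F/- → run F
t=9: (idle)
t=10: (idle)
t=11: (idle)

running at tick 7 = F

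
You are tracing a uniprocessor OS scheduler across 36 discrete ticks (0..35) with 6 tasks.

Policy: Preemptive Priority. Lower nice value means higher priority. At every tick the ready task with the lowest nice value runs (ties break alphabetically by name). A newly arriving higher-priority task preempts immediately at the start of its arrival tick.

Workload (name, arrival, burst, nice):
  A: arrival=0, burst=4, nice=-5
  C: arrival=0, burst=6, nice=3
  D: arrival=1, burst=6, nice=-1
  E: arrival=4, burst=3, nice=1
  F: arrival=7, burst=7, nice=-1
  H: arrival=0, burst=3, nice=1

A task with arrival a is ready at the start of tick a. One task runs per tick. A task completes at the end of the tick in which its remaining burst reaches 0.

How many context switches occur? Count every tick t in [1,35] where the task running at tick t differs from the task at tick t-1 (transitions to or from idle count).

context switches = 6

t=0: ready={A,C,H} → run A
t=1: ready={A,C,D,H} → run A
t=2: ready={A,C,D,H} → run A
t=3: ready={A,C,D,H} → run A
t=4: ready={C,D,E,H} → run D
t=5: ready={C,D,E,H} → run D
t=6: ready={C,D,E,H} → run D
t=7: ready={C,D,E,F,H} → run D
t=8: ready={C,D,E,F,H} → run D
t=9: ready={C,D,E,F,H} → run D
t=10: ready={C,E,F,H} → run F
t=11: ready={C,E,F,H} → run F
t=12: ready={C,E,F,H} → run F
t=13: ready={C,E,F,H} → run F
t=14: ready={C,E,F,H} → run F
t=15: ready={C,E,F,H} → run F
t=16: ready={C,E,F,H} → run F
t=17: ready={C,E,H} → run E
t=18: ready={C,E,H} → run E
t=19: ready={C,E,H} → run E
t=20: ready={C,H} → run H
t=21: ready={C,H} → run H
t=22: ready={C,H} → run H
t=23: ready={C} → run C
t=24: ready={C} → run C
t=25: ready={C} → run C
t=26: ready={C} → run C
t=27: ready={C} → run C
t=28: ready={C} → run C
t=29: (idle)
t=30: (idle)
t=31: (idle)
t=32: (idle)
t=33: (idle)
t=34: (idle)
t=35: (idle)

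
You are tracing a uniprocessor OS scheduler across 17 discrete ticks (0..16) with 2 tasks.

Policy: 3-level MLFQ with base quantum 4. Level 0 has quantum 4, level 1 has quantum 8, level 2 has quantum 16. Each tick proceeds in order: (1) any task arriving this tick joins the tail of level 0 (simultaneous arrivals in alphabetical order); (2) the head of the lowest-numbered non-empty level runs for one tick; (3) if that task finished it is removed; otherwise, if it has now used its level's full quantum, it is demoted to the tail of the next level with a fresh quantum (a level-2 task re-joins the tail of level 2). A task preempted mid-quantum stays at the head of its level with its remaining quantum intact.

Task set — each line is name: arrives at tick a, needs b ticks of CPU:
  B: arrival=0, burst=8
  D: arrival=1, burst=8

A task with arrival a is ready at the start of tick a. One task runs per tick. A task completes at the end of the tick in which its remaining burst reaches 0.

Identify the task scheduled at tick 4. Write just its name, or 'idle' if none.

t=0: L0/L1/L2 = B/-/- → run B
t=1: L0/L1/L2 = BD/-/- → run B
t=2: L0/L1/L2 = BD/-/- → run B
t=3: L0/L1/L2 = BD/-/- → run B
t=4: L0/L1/L2 = D/B/- → run D
t=5: L0/L1/L2 = D/B/- → run D
t=6: L0/L1/L2 = D/B/- → run D
t=7: L0/L1/L2 = D/B/- → run D
t=8: L0/L1/L2 = -/BD/- → run B
t=9: L0/L1/L2 = -/BD/- → run B
t=10: L0/L1/L2 = -/BD/- → run B
t=11: L0/L1/L2 = -/BD/- → run B
t=12: L0/L1/L2 = -/D/- → run D
t=13: L0/L1/L2 = -/D/- → run D
t=14: L0/L1/L2 = -/D/- → run D
t=15: L0/L1/L2 = -/D/- → run D
t=16: (idle)

running at tick 4 = D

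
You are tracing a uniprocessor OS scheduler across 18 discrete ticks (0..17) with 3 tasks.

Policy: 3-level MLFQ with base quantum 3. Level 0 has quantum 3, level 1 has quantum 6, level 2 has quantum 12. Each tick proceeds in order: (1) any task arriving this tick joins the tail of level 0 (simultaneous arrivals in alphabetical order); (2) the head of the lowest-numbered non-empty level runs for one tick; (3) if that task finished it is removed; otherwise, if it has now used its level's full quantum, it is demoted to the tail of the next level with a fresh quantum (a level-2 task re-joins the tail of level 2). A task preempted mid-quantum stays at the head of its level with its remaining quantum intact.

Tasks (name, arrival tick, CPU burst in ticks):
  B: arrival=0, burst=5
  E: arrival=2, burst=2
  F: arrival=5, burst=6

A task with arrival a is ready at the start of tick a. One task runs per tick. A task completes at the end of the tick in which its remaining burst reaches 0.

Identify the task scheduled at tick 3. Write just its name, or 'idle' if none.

running at tick 3 = E

t=0: L0/L1/L2 = B/-/- → run B
t=1: L0/L1/L2 = B/-/- → run B
t=2: L0/L1/L2 = BE/-/- → run B
t=3: L0/L1/L2 = E/B/- → run E
t=4: L0/L1/L2 = E/B/- → run E
t=5: L0/L1/L2 = F/B/- → run F
t=6: L0/L1/L2 = F/B/- → run F
t=7: L0/L1/L2 = F/B/- → run F
t=8: L0/L1/L2 = -/BF/- → run B
t=9: L0/L1/L2 = -/BF/- → run B
t=10: L0/L1/L2 = -/F/- → run F
t=11: L0/L1/L2 = -/F/- → run F
t=12: L0/L1/L2 = -/F/- → run F
t=13: (idle)
t=14: (idle)
t=15: (idle)
t=16: (idle)
t=17: (idle)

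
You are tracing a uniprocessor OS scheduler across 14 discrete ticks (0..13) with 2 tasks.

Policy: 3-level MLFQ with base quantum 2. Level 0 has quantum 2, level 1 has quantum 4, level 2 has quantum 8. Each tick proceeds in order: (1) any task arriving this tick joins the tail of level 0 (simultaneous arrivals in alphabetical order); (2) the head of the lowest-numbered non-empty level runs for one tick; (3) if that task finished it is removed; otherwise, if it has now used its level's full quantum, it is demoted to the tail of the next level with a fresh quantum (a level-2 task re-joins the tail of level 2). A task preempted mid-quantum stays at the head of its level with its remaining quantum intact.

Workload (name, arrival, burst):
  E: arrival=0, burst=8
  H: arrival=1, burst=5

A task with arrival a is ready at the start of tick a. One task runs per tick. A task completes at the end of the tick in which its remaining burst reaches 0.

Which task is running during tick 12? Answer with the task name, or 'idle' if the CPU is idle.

running at tick 12 = E

t=0: L0/L1/L2 = E/-/- → run E
t=1: L0/L1/L2 = EH/-/- → run E
t=2: L0/L1/L2 = H/E/- → run H
t=3: L0/L1/L2 = H/E/- → run H
t=4: L0/L1/L2 = -/EH/- → run E
t=5: L0/L1/L2 = -/EH/- → run E
t=6: L0/L1/L2 = -/EH/- → run E
t=7: L0/L1/L2 = -/EH/- → run E
t=8: L0/L1/L2 = -/H/E → run H
t=9: L0/L1/L2 = -/H/E → run H
t=10: L0/L1/L2 = -/H/E → run H
t=11: L0/L1/L2 = -/-/E → run E
t=12: L0/L1/L2 = -/-/E → run E
t=13: (idle)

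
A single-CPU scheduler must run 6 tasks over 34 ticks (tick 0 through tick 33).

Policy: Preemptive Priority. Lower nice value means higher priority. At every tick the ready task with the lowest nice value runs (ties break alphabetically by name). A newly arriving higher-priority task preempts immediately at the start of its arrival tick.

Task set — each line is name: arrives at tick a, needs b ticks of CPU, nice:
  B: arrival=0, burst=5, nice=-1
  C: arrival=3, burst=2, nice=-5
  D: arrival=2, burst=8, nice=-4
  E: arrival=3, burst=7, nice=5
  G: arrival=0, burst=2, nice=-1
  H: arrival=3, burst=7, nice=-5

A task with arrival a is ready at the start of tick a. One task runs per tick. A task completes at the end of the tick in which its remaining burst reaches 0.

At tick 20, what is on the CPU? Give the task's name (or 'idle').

t=0: ready={B,G} → run B
t=1: ready={B,G} → run B
t=2: ready={B,D,G} → run D
t=3: ready={B,C,D,E,G,H} → run C
t=4: ready={B,C,D,E,G,H} → run C
t=5: ready={B,D,E,G,H} → run H
t=6: ready={B,D,E,G,H} → run H
t=7: ready={B,D,E,G,H} → run H
t=8: ready={B,D,E,G,H} → run H
t=9: ready={B,D,E,G,H} → run H
t=10: ready={B,D,E,G,H} → run H
t=11: ready={B,D,E,G,H} → run H
t=12: ready={B,D,E,G} → run D
t=13: ready={B,D,E,G} → run D
t=14: ready={B,D,E,G} → run D
t=15: ready={B,D,E,G} → run D
t=16: ready={B,D,E,G} → run D
t=17: ready={B,D,E,G} → run D
t=18: ready={B,D,E,G} → run D
t=19: ready={B,E,G} → run B
t=20: ready={B,E,G} → run B
t=21: ready={B,E,G} → run B
t=22: ready={E,G} → run G
t=23: ready={E,G} → run G
t=24: ready={E} → run E
t=25: ready={E} → run E
t=26: ready={E} → run E
t=27: ready={E} → run E
t=28: ready={E} → run E
t=29: ready={E} → run E
t=30: ready={E} → run E
t=31: (idle)
t=32: (idle)
t=33: (idle)

running at tick 20 = B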